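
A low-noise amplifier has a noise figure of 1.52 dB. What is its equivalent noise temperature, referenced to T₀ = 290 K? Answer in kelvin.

F = 10^(1.52/10) = 1.41906
T_e = (F − 1)·T₀ = (1.41906 − 1) × 290 = 122 K

122 K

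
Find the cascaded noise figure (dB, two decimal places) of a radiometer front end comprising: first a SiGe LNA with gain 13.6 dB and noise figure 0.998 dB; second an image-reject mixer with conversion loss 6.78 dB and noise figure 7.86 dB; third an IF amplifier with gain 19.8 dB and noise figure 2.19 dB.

2.09 dB

Convert to linear (a loss of L dB is a gain of −L dB): F_i = 10^(NF_i/10), G_i = 10^(G_i,dB/10)
  Stage 1: F_1 = 10^(0.998/10) = 1.258, G_1 = 10^(13.6/10) = 22.91
  Stage 2: F_2 = 10^(7.86/10) = 6.109, G_2 = 10^(−6.78/10) = 0.2099
  Stage 3: F_3 = 10^(2.19/10) = 1.656, G_3 = 10^(19.8/10) = 95.50
Friis cascade:
  F = 1.258 + (6.109 − 1)/22.91 + (1.656 − 1)/4.808 = 1.618
NF = 10 log₁₀(1.618) = 2.09 dB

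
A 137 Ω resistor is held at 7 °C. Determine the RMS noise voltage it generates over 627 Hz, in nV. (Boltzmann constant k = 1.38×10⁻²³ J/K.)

T = 7 °C + 273.15 = 280.15 K
V_n = √(4kTRB)
4kTRB = 4 × 1.38×10⁻²³ × 280.15 × 1.37×10² × 6.27×10² = 1.33×10⁻¹⁵ V²
V_n = √(1.33×10⁻¹⁵) = 3.64×10⁻⁸ V = 36.4 nV

36.4 nV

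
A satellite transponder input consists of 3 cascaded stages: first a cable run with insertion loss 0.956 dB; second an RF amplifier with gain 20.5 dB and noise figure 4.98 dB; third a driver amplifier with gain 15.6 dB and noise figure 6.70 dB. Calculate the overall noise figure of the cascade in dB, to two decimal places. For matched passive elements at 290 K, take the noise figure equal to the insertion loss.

5.98 dB

Convert to linear (a loss of L dB is a gain of −L dB): F_i = 10^(NF_i/10), G_i = 10^(G_i,dB/10)
  Stage 1: F_1 = 10^(0.956/10) = 1.246, G_1 = 10^(−0.956/10) = 0.8024
  Stage 2: F_2 = 10^(4.98/10) = 3.148, G_2 = 10^(20.5/10) = 112.2
  Stage 3: F_3 = 10^(6.70/10) = 4.677, G_3 = 10^(15.6/10) = 36.31
Friis cascade:
  F = 1.246 + (3.148 − 1)/0.8024 + (4.677 − 1)/90.03 = 3.964
NF = 10 log₁₀(3.964) = 5.98 dB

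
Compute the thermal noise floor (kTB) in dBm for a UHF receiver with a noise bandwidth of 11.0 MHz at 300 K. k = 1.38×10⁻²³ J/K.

P_n = kTB = 1.38×10⁻²³ × 300 × 1.10×10⁷ = 4.55×10⁻¹⁴ W
In dBm: 10 log₁₀(4.55×10⁻¹⁴ / 10⁻³) = −103.4 dBm

−103.4 dBm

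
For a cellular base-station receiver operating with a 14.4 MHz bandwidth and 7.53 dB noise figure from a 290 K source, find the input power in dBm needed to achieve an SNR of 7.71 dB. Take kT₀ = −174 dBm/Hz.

Sensitivity = −174 + 10 log₁₀(B) + NF + SNR_min
= −174 + 71.58 + 7.53 + 7.71
= −87.18 dBm → −87.2 dBm

−87.2 dBm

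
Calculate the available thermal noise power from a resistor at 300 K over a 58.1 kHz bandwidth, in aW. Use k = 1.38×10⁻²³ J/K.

P_n = kTB = 1.38×10⁻²³ × 300 × 5.81×10⁴ = 2.41×10⁻¹⁶ W = 241 aW

241 aW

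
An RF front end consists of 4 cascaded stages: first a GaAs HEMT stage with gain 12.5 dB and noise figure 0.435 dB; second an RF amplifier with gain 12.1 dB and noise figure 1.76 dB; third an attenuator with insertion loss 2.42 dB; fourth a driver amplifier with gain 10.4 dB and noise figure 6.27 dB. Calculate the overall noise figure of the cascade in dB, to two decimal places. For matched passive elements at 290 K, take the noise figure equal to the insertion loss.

Convert to linear (a loss of L dB is a gain of −L dB): F_i = 10^(NF_i/10), G_i = 10^(G_i,dB/10)
  Stage 1: F_1 = 10^(0.435/10) = 1.105, G_1 = 10^(12.5/10) = 17.78
  Stage 2: F_2 = 10^(1.76/10) = 1.500, G_2 = 10^(12.1/10) = 16.22
  Stage 3: F_3 = 10^(2.42/10) = 1.746, G_3 = 10^(−2.42/10) = 0.5728
  Stage 4: F_4 = 10^(6.27/10) = 4.236, G_4 = 10^(10.4/10) = 10.96
Friis cascade:
  F = 1.105 + (1.500 − 1)/17.78 + (1.746 − 1)/288.4 + (4.236 − 1)/165.2 = 1.156
NF = 10 log₁₀(1.156) = 0.63 dB

0.63 dB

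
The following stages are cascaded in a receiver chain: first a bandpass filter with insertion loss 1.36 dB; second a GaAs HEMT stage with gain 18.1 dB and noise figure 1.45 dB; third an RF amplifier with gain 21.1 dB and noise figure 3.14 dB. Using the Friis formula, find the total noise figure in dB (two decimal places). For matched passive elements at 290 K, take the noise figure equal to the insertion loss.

2.86 dB

Convert to linear (a loss of L dB is a gain of −L dB): F_i = 10^(NF_i/10), G_i = 10^(G_i,dB/10)
  Stage 1: F_1 = 10^(1.36/10) = 1.368, G_1 = 10^(−1.36/10) = 0.7311
  Stage 2: F_2 = 10^(1.45/10) = 1.396, G_2 = 10^(18.1/10) = 64.57
  Stage 3: F_3 = 10^(3.14/10) = 2.061, G_3 = 10^(21.1/10) = 128.8
Friis cascade:
  F = 1.368 + (1.396 − 1)/0.7311 + (2.061 − 1)/47.21 = 1.932
NF = 10 log₁₀(1.932) = 2.86 dB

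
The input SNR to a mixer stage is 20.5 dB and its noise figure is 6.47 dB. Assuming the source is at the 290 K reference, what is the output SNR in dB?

14.03 dB

By definition F = SNR_in/SNR_out, so in dB: SNR_out = SNR_in − NF
SNR_out = 20.5 − 6.47 = 14.03 dB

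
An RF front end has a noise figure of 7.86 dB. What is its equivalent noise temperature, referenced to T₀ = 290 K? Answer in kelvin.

F = 10^(7.86/10) = 6.10942
T_e = (F − 1)·T₀ = (6.10942 − 1) × 290 = 1482 K

1482 K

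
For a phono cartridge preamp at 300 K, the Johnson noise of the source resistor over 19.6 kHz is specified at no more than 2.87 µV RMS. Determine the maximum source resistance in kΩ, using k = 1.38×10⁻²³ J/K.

Johnson–Nyquist: V_n = √(4kTRB) ⇒ R = V_n² / (4kTB)
4kTB = 4 × 1.38×10⁻²³ × 300 × 1.96×10⁴ = 3.25×10⁻¹⁶
R = (2.87×10⁻⁶)² / 3.25×10⁻¹⁶ = 2.54×10⁴ Ω = 25.4 kΩ

25.4 kΩ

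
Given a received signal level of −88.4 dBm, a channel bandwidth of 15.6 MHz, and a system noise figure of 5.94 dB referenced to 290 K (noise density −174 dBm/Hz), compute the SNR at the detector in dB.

7.7 dB

Noise floor: N = −174 + 10 log₁₀(B) + NF
10 log₁₀(1.56×10⁷) = 71.93 dB
N = −174 + 71.93 + 5.94 = −96.13 dBm
SNR = P_sig − N = −88.4 − (−96.13) = 7.73 dB → 7.7 dB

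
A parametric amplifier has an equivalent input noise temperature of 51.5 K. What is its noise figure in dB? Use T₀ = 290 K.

F = 1 + T_e/T₀ = 1 + 51.5/290 = 1.17759
NF = 10 log₁₀(1.17759) = 0.710 dB

0.710 dB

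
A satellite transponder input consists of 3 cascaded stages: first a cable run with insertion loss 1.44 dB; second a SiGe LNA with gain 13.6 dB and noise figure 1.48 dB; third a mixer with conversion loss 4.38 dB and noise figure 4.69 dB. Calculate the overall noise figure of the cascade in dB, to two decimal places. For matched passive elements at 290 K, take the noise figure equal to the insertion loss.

3.17 dB

Convert to linear (a loss of L dB is a gain of −L dB): F_i = 10^(NF_i/10), G_i = 10^(G_i,dB/10)
  Stage 1: F_1 = 10^(1.44/10) = 1.393, G_1 = 10^(−1.44/10) = 0.7178
  Stage 2: F_2 = 10^(1.48/10) = 1.406, G_2 = 10^(13.6/10) = 22.91
  Stage 3: F_3 = 10^(4.69/10) = 2.944, G_3 = 10^(−4.38/10) = 0.3648
Friis cascade:
  F = 1.393 + (1.406 − 1)/0.7178 + (2.944 − 1)/16.44 = 2.077
NF = 10 log₁₀(2.077) = 3.17 dB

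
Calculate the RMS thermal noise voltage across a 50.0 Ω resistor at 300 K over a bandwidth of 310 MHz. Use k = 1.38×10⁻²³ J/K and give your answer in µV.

V_n = √(4kTRB)
4kTRB = 4 × 1.38×10⁻²³ × 300 × 5.00×10¹ × 3.10×10⁸ = 2.57×10⁻¹⁰ V²
V_n = √(2.57×10⁻¹⁰) = 1.60×10⁻⁵ V = 16.0 µV

16.0 µV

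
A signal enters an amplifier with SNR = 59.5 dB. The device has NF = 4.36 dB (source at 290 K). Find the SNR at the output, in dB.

55.14 dB

By definition F = SNR_in/SNR_out, so in dB: SNR_out = SNR_in − NF
SNR_out = 59.5 − 4.36 = 55.14 dB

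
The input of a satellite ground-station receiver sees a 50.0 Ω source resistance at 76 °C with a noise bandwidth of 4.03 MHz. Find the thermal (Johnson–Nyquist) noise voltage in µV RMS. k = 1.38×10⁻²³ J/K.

T = 76 °C + 273.15 = 349.15 K
V_n = √(4kTRB)
4kTRB = 4 × 1.38×10⁻²³ × 349.15 × 5.00×10¹ × 4.03×10⁶ = 3.88×10⁻¹² V²
V_n = √(3.88×10⁻¹²) = 1.97×10⁻⁶ V = 1.97 µV

1.97 µV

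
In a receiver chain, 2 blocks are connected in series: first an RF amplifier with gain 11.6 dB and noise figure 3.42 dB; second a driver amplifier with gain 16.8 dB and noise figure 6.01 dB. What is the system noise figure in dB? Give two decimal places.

Convert to linear (a loss of L dB is a gain of −L dB): F_i = 10^(NF_i/10), G_i = 10^(G_i,dB/10)
  Stage 1: F_1 = 10^(3.42/10) = 2.198, G_1 = 10^(11.6/10) = 14.45
  Stage 2: F_2 = 10^(6.01/10) = 3.990, G_2 = 10^(16.8/10) = 47.86
Friis cascade:
  F = 2.198 + (3.990 − 1)/14.45 = 2.405
NF = 10 log₁₀(2.405) = 3.81 dB

3.81 dB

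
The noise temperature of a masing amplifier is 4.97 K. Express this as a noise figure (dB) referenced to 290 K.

0.074 dB

F = 1 + T_e/T₀ = 1 + 4.97/290 = 1.01714
NF = 10 log₁₀(1.01714) = 0.074 dB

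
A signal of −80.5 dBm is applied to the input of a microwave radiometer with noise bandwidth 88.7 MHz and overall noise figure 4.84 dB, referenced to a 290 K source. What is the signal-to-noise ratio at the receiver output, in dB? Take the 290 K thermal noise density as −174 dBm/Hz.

9.2 dB

Noise floor: N = −174 + 10 log₁₀(B) + NF
10 log₁₀(8.87×10⁷) = 79.48 dB
N = −174 + 79.48 + 4.84 = −89.68 dBm
SNR = P_sig − N = −80.5 − (−89.68) = 9.18 dB → 9.2 dB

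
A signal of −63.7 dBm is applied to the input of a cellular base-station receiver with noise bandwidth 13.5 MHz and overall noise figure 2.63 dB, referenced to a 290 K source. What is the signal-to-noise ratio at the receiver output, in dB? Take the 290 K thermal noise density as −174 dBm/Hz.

36.4 dB

Noise floor: N = −174 + 10 log₁₀(B) + NF
10 log₁₀(1.35×10⁷) = 71.3 dB
N = −174 + 71.3 + 2.63 = −100.07 dBm
SNR = P_sig − N = −63.7 − (−100.07) = 36.37 dB → 36.4 dB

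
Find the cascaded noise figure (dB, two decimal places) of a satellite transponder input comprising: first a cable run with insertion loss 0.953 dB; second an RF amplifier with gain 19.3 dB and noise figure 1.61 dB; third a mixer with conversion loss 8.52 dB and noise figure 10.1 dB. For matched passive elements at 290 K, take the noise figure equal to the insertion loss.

Convert to linear (a loss of L dB is a gain of −L dB): F_i = 10^(NF_i/10), G_i = 10^(G_i,dB/10)
  Stage 1: F_1 = 10^(0.953/10) = 1.245, G_1 = 10^(−0.953/10) = 0.8030
  Stage 2: F_2 = 10^(1.61/10) = 1.449, G_2 = 10^(19.3/10) = 85.11
  Stage 3: F_3 = 10^(10.1/10) = 10.23, G_3 = 10^(−8.52/10) = 0.1406
Friis cascade:
  F = 1.245 + (1.449 − 1)/0.8030 + (10.23 − 1)/68.34 = 1.939
NF = 10 log₁₀(1.939) = 2.88 dB

2.88 dB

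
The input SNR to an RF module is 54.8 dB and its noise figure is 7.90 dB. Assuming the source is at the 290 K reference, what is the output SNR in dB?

46.90 dB

By definition F = SNR_in/SNR_out, so in dB: SNR_out = SNR_in − NF
SNR_out = 54.8 − 7.90 = 46.90 dB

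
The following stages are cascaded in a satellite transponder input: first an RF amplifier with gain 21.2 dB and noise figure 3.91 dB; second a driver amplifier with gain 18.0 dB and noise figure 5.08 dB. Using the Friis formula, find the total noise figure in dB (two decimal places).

3.94 dB

Convert to linear (a loss of L dB is a gain of −L dB): F_i = 10^(NF_i/10), G_i = 10^(G_i,dB/10)
  Stage 1: F_1 = 10^(3.91/10) = 2.460, G_1 = 10^(21.2/10) = 131.8
  Stage 2: F_2 = 10^(5.08/10) = 3.221, G_2 = 10^(18.0/10) = 63.10
Friis cascade:
  F = 2.460 + (3.221 − 1)/131.8 = 2.477
NF = 10 log₁₀(2.477) = 3.94 dB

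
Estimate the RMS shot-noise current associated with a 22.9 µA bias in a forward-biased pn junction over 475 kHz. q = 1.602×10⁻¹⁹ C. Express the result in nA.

1.87 nA

I_n = √(2qI·B)
2qI·B = 2 × 1.602×10⁻¹⁹ × 2.29×10⁻⁵ × 4.75×10⁵ = 3.49×10⁻¹⁸ A²
I_n = √(3.49×10⁻¹⁸) = 1.87×10⁻⁹ A = 1.87 nA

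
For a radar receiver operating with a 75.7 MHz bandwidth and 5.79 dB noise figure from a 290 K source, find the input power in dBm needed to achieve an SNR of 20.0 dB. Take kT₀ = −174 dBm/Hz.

Sensitivity = −174 + 10 log₁₀(B) + NF + SNR_min
= −174 + 78.79 + 5.79 + 20.0
= −69.42 dBm → −69.4 dBm

−69.4 dBm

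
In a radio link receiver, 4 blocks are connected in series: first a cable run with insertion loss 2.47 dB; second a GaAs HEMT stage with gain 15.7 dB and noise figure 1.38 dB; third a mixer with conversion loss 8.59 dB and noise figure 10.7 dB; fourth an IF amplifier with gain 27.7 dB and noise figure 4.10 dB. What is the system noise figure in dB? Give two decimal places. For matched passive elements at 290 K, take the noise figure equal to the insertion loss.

Convert to linear (a loss of L dB is a gain of −L dB): F_i = 10^(NF_i/10), G_i = 10^(G_i,dB/10)
  Stage 1: F_1 = 10^(2.47/10) = 1.766, G_1 = 10^(−2.47/10) = 0.5662
  Stage 2: F_2 = 10^(1.38/10) = 1.374, G_2 = 10^(15.7/10) = 37.15
  Stage 3: F_3 = 10^(10.7/10) = 11.75, G_3 = 10^(−8.59/10) = 0.1384
  Stage 4: F_4 = 10^(4.10/10) = 2.570, G_4 = 10^(27.7/10) = 588.8
Friis cascade:
  F = 1.766 + (1.374 − 1)/0.5662 + (11.75 − 1)/21.04 + (2.570 − 1)/2.911 = 3.477
NF = 10 log₁₀(3.477) = 5.41 dB

5.41 dB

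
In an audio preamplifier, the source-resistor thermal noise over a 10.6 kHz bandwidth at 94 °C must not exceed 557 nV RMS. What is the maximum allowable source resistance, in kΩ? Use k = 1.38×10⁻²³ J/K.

T = 94 °C + 273.15 = 367.15 K
Johnson–Nyquist: V_n = √(4kTRB) ⇒ R = V_n² / (4kTB)
4kTB = 4 × 1.38×10⁻²³ × 367.15 × 1.06×10⁴ = 2.15×10⁻¹⁶
R = (5.57×10⁻⁷)² / 2.15×10⁻¹⁶ = 1.44×10³ Ω = 1.44 kΩ

1.44 kΩ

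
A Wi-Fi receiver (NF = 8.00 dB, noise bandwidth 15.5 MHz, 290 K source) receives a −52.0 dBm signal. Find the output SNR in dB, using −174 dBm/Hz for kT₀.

42.1 dB

Noise floor: N = −174 + 10 log₁₀(B) + NF
10 log₁₀(1.55×10⁷) = 71.9 dB
N = −174 + 71.9 + 8.00 = −94.10 dBm
SNR = P_sig − N = −52.0 − (−94.10) = 42.10 dB → 42.1 dB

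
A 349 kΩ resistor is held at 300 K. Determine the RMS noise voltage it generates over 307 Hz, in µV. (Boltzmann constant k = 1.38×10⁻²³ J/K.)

V_n = √(4kTRB)
4kTRB = 4 × 1.38×10⁻²³ × 300 × 3.49×10⁵ × 3.07×10² = 1.77×10⁻¹² V²
V_n = √(1.77×10⁻¹²) = 1.33×10⁻⁶ V = 1.33 µV

1.33 µV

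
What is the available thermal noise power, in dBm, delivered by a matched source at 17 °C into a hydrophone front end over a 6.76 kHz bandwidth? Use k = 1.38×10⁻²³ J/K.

−135.7 dBm

T = 17 °C + 273.15 = 290.15 K
P_n = kTB = 1.38×10⁻²³ × 290.15 × 6.76×10³ = 2.71×10⁻¹⁷ W
In dBm: 10 log₁₀(2.71×10⁻¹⁷ / 10⁻³) = −135.7 dBm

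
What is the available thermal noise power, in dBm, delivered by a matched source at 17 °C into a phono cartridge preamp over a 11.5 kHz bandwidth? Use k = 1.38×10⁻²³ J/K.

−133.4 dBm

T = 17 °C + 273.15 = 290.15 K
P_n = kTB = 1.38×10⁻²³ × 290.15 × 1.15×10⁴ = 4.60×10⁻¹⁷ W
In dBm: 10 log₁₀(4.60×10⁻¹⁷ / 10⁻³) = −133.4 dBm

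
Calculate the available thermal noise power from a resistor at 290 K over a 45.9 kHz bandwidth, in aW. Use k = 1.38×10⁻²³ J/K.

P_n = kTB = 1.38×10⁻²³ × 290 × 4.59×10⁴ = 1.84×10⁻¹⁶ W = 184 aW

184 aW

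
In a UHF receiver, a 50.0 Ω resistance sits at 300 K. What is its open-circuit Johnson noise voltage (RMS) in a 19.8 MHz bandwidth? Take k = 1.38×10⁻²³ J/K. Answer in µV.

V_n = √(4kTRB)
4kTRB = 4 × 1.38×10⁻²³ × 300 × 5.00×10¹ × 1.98×10⁷ = 1.64×10⁻¹¹ V²
V_n = √(1.64×10⁻¹¹) = 4.05×10⁻⁶ V = 4.05 µV

4.05 µV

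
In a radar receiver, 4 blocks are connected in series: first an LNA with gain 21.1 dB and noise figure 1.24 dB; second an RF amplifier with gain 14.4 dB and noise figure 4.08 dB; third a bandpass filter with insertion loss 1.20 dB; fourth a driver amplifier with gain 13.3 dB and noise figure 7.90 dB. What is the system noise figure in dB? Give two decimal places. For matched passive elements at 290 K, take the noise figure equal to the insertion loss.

Convert to linear (a loss of L dB is a gain of −L dB): F_i = 10^(NF_i/10), G_i = 10^(G_i,dB/10)
  Stage 1: F_1 = 10^(1.24/10) = 1.330, G_1 = 10^(21.1/10) = 128.8
  Stage 2: F_2 = 10^(4.08/10) = 2.559, G_2 = 10^(14.4/10) = 27.54
  Stage 3: F_3 = 10^(1.20/10) = 1.318, G_3 = 10^(−1.20/10) = 0.7586
  Stage 4: F_4 = 10^(7.90/10) = 6.166, G_4 = 10^(13.3/10) = 21.38
Friis cascade:
  F = 1.330 + (2.559 − 1)/128.8 + (1.318 − 1)/3548 + (6.166 − 1)/2692 = 1.345
NF = 10 log₁₀(1.345) = 1.29 dB

1.29 dB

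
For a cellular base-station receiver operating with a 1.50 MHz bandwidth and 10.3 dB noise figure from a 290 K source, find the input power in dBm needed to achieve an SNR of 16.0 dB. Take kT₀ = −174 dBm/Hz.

Sensitivity = −174 + 10 log₁₀(B) + NF + SNR_min
= −174 + 61.76 + 10.3 + 16.0
= −85.94 dBm → −85.9 dBm

−85.9 dBm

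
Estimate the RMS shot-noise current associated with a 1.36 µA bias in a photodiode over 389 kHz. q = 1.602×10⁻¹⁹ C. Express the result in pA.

I_n = √(2qI·B)
2qI·B = 2 × 1.602×10⁻¹⁹ × 1.36×10⁻⁶ × 3.89×10⁵ = 1.70×10⁻¹⁹ A²
I_n = √(1.70×10⁻¹⁹) = 4.12×10⁻¹⁰ A = 412 pA

412 pA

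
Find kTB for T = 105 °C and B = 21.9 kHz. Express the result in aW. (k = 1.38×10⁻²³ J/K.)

T = 105 °C + 273.15 = 378.15 K
P_n = kTB = 1.38×10⁻²³ × 378.15 × 2.19×10⁴ = 1.14×10⁻¹⁶ W = 114 aW

114 aW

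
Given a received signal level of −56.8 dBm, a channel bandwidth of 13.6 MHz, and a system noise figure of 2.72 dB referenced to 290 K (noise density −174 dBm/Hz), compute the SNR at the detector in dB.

43.1 dB

Noise floor: N = −174 + 10 log₁₀(B) + NF
10 log₁₀(1.36×10⁷) = 71.34 dB
N = −174 + 71.34 + 2.72 = −99.94 dBm
SNR = P_sig − N = −56.8 − (−99.94) = 43.14 dB → 43.1 dB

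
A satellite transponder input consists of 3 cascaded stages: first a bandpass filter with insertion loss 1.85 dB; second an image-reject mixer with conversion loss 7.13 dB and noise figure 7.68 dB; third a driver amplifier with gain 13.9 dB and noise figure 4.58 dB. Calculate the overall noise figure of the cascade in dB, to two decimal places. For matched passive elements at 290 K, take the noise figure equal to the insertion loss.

13.76 dB

Convert to linear (a loss of L dB is a gain of −L dB): F_i = 10^(NF_i/10), G_i = 10^(G_i,dB/10)
  Stage 1: F_1 = 10^(1.85/10) = 1.531, G_1 = 10^(−1.85/10) = 0.6531
  Stage 2: F_2 = 10^(7.68/10) = 5.861, G_2 = 10^(−7.13/10) = 0.1936
  Stage 3: F_3 = 10^(4.58/10) = 2.871, G_3 = 10^(13.9/10) = 24.55
Friis cascade:
  F = 1.531 + (5.861 − 1)/0.6531 + (2.871 − 1)/0.1265 = 23.77
NF = 10 log₁₀(23.77) = 13.76 dB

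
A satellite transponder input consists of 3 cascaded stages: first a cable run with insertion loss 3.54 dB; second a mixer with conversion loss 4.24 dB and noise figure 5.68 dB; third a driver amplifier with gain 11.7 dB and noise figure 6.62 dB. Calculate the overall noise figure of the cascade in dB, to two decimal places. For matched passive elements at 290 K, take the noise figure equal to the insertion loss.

14.76 dB

Convert to linear (a loss of L dB is a gain of −L dB): F_i = 10^(NF_i/10), G_i = 10^(G_i,dB/10)
  Stage 1: F_1 = 10^(3.54/10) = 2.259, G_1 = 10^(−3.54/10) = 0.4426
  Stage 2: F_2 = 10^(5.68/10) = 3.698, G_2 = 10^(−4.24/10) = 0.3767
  Stage 3: F_3 = 10^(6.62/10) = 4.592, G_3 = 10^(11.7/10) = 14.79
Friis cascade:
  F = 2.259 + (3.698 − 1)/0.4426 + (4.592 − 1)/0.1667 = 29.90
NF = 10 log₁₀(29.90) = 14.76 dB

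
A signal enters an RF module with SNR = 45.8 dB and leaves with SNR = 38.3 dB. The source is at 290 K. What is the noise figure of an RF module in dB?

7.5 dB

NF (dB) = SNR_in(dB) − SNR_out(dB) when the source is at T₀
NF = 45.8 − 38.3 = 7.5 dB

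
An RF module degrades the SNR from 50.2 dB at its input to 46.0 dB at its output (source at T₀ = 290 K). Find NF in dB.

NF (dB) = SNR_in(dB) − SNR_out(dB) when the source is at T₀
NF = 50.2 − 46.0 = 4.2 dB

4.2 dB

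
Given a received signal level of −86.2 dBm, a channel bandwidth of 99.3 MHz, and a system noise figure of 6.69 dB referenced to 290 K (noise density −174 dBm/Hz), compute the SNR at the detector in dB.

1.1 dB

Noise floor: N = −174 + 10 log₁₀(B) + NF
10 log₁₀(9.93×10⁷) = 79.97 dB
N = −174 + 79.97 + 6.69 = −87.34 dBm
SNR = P_sig − N = −86.2 − (−87.34) = 1.14 dB → 1.1 dB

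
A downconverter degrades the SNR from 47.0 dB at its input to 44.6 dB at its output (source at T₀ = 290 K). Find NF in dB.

NF (dB) = SNR_in(dB) − SNR_out(dB) when the source is at T₀
NF = 47.0 − 44.6 = 2.4 dB

2.4 dB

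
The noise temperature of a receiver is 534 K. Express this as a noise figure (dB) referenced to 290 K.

F = 1 + T_e/T₀ = 1 + 534/290 = 2.84138
NF = 10 log₁₀(2.84138) = 4.54 dB

4.54 dB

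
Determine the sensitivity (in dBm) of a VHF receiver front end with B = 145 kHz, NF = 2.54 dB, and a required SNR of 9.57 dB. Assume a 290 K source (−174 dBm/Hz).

−110.3 dBm

Sensitivity = −174 + 10 log₁₀(B) + NF + SNR_min
= −174 + 51.61 + 2.54 + 9.57
= −110.28 dBm → −110.3 dBm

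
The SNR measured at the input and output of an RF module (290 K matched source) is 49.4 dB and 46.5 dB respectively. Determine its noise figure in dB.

NF (dB) = SNR_in(dB) − SNR_out(dB) when the source is at T₀
NF = 49.4 − 46.5 = 2.9 dB

2.9 dB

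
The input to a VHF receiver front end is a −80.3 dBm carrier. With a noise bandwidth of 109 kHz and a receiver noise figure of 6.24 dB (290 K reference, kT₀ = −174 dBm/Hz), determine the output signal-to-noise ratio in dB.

Noise floor: N = −174 + 10 log₁₀(B) + NF
10 log₁₀(1.09×10⁵) = 50.37 dB
N = −174 + 50.37 + 6.24 = −117.39 dBm
SNR = P_sig − N = −80.3 − (−117.39) = 37.09 dB → 37.1 dB

37.1 dB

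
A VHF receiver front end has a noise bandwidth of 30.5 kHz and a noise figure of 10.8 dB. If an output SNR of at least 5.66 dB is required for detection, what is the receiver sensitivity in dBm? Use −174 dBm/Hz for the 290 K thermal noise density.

−112.7 dBm

Sensitivity = −174 + 10 log₁₀(B) + NF + SNR_min
= −174 + 44.84 + 10.8 + 5.66
= −112.70 dBm → −112.7 dBm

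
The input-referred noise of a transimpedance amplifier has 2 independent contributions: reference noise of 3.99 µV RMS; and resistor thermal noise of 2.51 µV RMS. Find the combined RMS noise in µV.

4.71 µV

Uncorrelated sources add in power (mean-square): V_tot = √(ΣV_i²)
V_tot = √[(3.99×10⁻⁶)² + (2.51×10⁻⁶)²] = 4.71×10⁻⁶ V = 4.71 µV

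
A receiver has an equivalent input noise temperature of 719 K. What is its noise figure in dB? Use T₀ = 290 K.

5.41 dB

F = 1 + T_e/T₀ = 1 + 719/290 = 3.47931
NF = 10 log₁₀(3.47931) = 5.41 dB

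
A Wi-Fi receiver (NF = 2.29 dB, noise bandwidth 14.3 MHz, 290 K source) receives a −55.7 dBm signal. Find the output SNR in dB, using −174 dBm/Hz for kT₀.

44.5 dB

Noise floor: N = −174 + 10 log₁₀(B) + NF
10 log₁₀(1.43×10⁷) = 71.55 dB
N = −174 + 71.55 + 2.29 = −100.16 dBm
SNR = P_sig − N = −55.7 − (−100.16) = 44.46 dB → 44.5 dB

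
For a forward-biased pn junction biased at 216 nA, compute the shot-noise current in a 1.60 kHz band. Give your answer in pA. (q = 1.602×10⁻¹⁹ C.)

I_n = √(2qI·B)
2qI·B = 2 × 1.602×10⁻¹⁹ × 2.16×10⁻⁷ × 1.60×10³ = 1.11×10⁻²² A²
I_n = √(1.11×10⁻²²) = 1.05×10⁻¹¹ A = 10.5 pA

10.5 pA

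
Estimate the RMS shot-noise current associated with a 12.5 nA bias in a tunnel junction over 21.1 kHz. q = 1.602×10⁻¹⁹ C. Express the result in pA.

9.19 pA

I_n = √(2qI·B)
2qI·B = 2 × 1.602×10⁻¹⁹ × 1.25×10⁻⁸ × 2.11×10⁴ = 8.45×10⁻²³ A²
I_n = √(8.45×10⁻²³) = 9.19×10⁻¹² A = 9.19 pA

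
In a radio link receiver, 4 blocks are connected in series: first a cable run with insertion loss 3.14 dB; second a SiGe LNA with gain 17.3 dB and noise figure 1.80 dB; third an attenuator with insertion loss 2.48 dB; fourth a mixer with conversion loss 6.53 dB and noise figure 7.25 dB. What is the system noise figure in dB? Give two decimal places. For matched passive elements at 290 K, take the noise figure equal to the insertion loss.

5.37 dB

Convert to linear (a loss of L dB is a gain of −L dB): F_i = 10^(NF_i/10), G_i = 10^(G_i,dB/10)
  Stage 1: F_1 = 10^(3.14/10) = 2.061, G_1 = 10^(−3.14/10) = 0.4853
  Stage 2: F_2 = 10^(1.80/10) = 1.514, G_2 = 10^(17.3/10) = 53.70
  Stage 3: F_3 = 10^(2.48/10) = 1.770, G_3 = 10^(−2.48/10) = 0.5649
  Stage 4: F_4 = 10^(7.25/10) = 5.309, G_4 = 10^(−6.53/10) = 0.2223
Friis cascade:
  F = 2.061 + (1.514 − 1)/0.4853 + (1.770 − 1)/26.06 + (5.309 − 1)/14.72 = 3.441
NF = 10 log₁₀(3.441) = 5.37 dB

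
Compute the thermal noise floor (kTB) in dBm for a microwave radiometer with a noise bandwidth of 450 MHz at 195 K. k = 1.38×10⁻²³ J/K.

P_n = kTB = 1.38×10⁻²³ × 195 × 4.50×10⁸ = 1.21×10⁻¹² W
In dBm: 10 log₁₀(1.21×10⁻¹² / 10⁻³) = −89.2 dBm

−89.2 dBm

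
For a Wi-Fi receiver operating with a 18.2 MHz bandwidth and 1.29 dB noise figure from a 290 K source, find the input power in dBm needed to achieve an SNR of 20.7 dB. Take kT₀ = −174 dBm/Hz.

Sensitivity = −174 + 10 log₁₀(B) + NF + SNR_min
= −174 + 72.6 + 1.29 + 20.7
= −79.41 dBm → −79.4 dBm

−79.4 dBm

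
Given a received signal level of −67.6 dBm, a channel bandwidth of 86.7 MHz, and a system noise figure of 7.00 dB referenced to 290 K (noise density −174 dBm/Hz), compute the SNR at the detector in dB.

Noise floor: N = −174 + 10 log₁₀(B) + NF
10 log₁₀(8.67×10⁷) = 79.38 dB
N = −174 + 79.38 + 7.00 = −87.62 dBm
SNR = P_sig − N = −67.6 − (−87.62) = 20.02 dB → 20.0 dB

20.0 dB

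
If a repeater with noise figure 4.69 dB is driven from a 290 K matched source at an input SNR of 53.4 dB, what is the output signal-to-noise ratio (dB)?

48.71 dB

By definition F = SNR_in/SNR_out, so in dB: SNR_out = SNR_in − NF
SNR_out = 53.4 − 4.69 = 48.71 dB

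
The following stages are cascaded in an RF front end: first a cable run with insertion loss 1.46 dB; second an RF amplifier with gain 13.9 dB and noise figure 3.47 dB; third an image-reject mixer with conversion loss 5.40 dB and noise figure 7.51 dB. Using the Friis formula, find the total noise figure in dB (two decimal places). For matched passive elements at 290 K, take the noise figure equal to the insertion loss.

5.28 dB

Convert to linear (a loss of L dB is a gain of −L dB): F_i = 10^(NF_i/10), G_i = 10^(G_i,dB/10)
  Stage 1: F_1 = 10^(1.46/10) = 1.400, G_1 = 10^(−1.46/10) = 0.7145
  Stage 2: F_2 = 10^(3.47/10) = 2.223, G_2 = 10^(13.9/10) = 24.55
  Stage 3: F_3 = 10^(7.51/10) = 5.636, G_3 = 10^(−5.40/10) = 0.2884
Friis cascade:
  F = 1.400 + (2.223 − 1)/0.7145 + (5.636 − 1)/17.54 = 3.376
NF = 10 log₁₀(3.376) = 5.28 dB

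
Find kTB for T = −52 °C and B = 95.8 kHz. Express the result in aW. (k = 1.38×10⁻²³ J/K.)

292 aW

T = −52 °C + 273.15 = 221.15 K
P_n = kTB = 1.38×10⁻²³ × 221.15 × 9.58×10⁴ = 2.92×10⁻¹⁶ W = 292 aW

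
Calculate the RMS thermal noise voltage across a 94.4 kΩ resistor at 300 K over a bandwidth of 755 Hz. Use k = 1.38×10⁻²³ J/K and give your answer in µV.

1.09 µV

V_n = √(4kTRB)
4kTRB = 4 × 1.38×10⁻²³ × 300 × 9.44×10⁴ × 7.55×10² = 1.18×10⁻¹² V²
V_n = √(1.18×10⁻¹²) = 1.09×10⁻⁶ V = 1.09 µV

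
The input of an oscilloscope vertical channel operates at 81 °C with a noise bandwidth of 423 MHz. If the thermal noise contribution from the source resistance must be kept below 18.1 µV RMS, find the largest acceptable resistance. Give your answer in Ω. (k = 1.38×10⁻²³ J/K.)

T = 81 °C + 273.15 = 354.15 K
Johnson–Nyquist: V_n = √(4kTRB) ⇒ R = V_n² / (4kTB)
4kTB = 4 × 1.38×10⁻²³ × 354.15 × 4.23×10⁸ = 8.27×10⁻¹²
R = (1.81×10⁻⁵)² / 8.27×10⁻¹² = 3.96×10¹ Ω = 39.6 Ω

39.6 Ω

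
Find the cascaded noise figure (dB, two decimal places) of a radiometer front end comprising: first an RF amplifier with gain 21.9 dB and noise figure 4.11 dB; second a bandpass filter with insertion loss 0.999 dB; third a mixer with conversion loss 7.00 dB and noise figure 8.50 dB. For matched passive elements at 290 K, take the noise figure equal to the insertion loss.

Convert to linear (a loss of L dB is a gain of −L dB): F_i = 10^(NF_i/10), G_i = 10^(G_i,dB/10)
  Stage 1: F_1 = 10^(4.11/10) = 2.576, G_1 = 10^(21.9/10) = 154.9
  Stage 2: F_2 = 10^(0.999/10) = 1.259, G_2 = 10^(−0.999/10) = 0.7945
  Stage 3: F_3 = 10^(8.50/10) = 7.079, G_3 = 10^(−7.00/10) = 0.1995
Friis cascade:
  F = 2.576 + (1.259 − 1)/154.9 + (7.079 − 1)/123.1 = 2.627
NF = 10 log₁₀(2.627) = 4.20 dB

4.20 dB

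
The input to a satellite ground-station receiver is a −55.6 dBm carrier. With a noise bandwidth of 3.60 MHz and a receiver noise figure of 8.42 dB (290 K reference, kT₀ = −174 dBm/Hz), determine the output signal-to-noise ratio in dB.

44.4 dB

Noise floor: N = −174 + 10 log₁₀(B) + NF
10 log₁₀(3.60×10⁶) = 65.56 dB
N = −174 + 65.56 + 8.42 = −100.02 dBm
SNR = P_sig − N = −55.6 − (−100.02) = 44.42 dB → 44.4 dB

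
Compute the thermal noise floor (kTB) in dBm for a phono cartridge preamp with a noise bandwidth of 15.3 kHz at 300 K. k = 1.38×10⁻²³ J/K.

P_n = kTB = 1.38×10⁻²³ × 300 × 1.53×10⁴ = 6.33×10⁻¹⁷ W
In dBm: 10 log₁₀(6.33×10⁻¹⁷ / 10⁻³) = −132.0 dBm

−132.0 dBm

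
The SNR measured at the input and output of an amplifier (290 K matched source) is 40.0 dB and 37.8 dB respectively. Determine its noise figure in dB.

NF (dB) = SNR_in(dB) − SNR_out(dB) when the source is at T₀
NF = 40.0 − 37.8 = 2.2 dB

2.2 dB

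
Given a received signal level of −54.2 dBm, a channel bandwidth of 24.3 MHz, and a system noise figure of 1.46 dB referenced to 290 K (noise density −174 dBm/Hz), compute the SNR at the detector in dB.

44.5 dB

Noise floor: N = −174 + 10 log₁₀(B) + NF
10 log₁₀(2.43×10⁷) = 73.86 dB
N = −174 + 73.86 + 1.46 = −98.68 dBm
SNR = P_sig − N = −54.2 − (−98.68) = 44.48 dB → 44.5 dB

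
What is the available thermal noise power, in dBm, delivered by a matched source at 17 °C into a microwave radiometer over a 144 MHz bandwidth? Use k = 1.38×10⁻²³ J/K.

T = 17 °C + 273.15 = 290.15 K
P_n = kTB = 1.38×10⁻²³ × 290.15 × 1.44×10⁸ = 5.77×10⁻¹³ W
In dBm: 10 log₁₀(5.77×10⁻¹³ / 10⁻³) = −92.4 dBm

−92.4 dBm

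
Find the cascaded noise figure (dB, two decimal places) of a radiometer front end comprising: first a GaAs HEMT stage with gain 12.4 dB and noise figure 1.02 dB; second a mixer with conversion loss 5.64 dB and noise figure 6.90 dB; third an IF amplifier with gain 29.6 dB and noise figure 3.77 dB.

Convert to linear (a loss of L dB is a gain of −L dB): F_i = 10^(NF_i/10), G_i = 10^(G_i,dB/10)
  Stage 1: F_1 = 10^(1.02/10) = 1.265, G_1 = 10^(12.4/10) = 17.38
  Stage 2: F_2 = 10^(6.90/10) = 4.898, G_2 = 10^(−5.64/10) = 0.2729
  Stage 3: F_3 = 10^(3.77/10) = 2.382, G_3 = 10^(29.6/10) = 912.0
Friis cascade:
  F = 1.265 + (4.898 − 1)/17.38 + (2.382 − 1)/4.742 = 1.781
NF = 10 log₁₀(1.781) = 2.51 dB

2.51 dB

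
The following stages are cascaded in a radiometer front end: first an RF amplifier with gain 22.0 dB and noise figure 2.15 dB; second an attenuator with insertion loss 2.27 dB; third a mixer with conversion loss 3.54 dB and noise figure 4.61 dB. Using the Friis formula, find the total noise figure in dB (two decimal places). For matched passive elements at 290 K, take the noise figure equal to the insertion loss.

Convert to linear (a loss of L dB is a gain of −L dB): F_i = 10^(NF_i/10), G_i = 10^(G_i,dB/10)
  Stage 1: F_1 = 10^(2.15/10) = 1.641, G_1 = 10^(22.0/10) = 158.5
  Stage 2: F_2 = 10^(2.27/10) = 1.687, G_2 = 10^(−2.27/10) = 0.5929
  Stage 3: F_3 = 10^(4.61/10) = 2.891, G_3 = 10^(−3.54/10) = 0.4426
Friis cascade:
  F = 1.641 + (1.687 − 1)/158.5 + (2.891 − 1)/93.97 = 1.665
NF = 10 log₁₀(1.665) = 2.21 dB

2.21 dB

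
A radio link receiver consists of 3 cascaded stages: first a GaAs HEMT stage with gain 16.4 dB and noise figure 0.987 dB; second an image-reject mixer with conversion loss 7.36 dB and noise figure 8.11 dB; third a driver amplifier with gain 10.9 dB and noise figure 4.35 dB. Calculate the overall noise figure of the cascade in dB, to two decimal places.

Convert to linear (a loss of L dB is a gain of −L dB): F_i = 10^(NF_i/10), G_i = 10^(G_i,dB/10)
  Stage 1: F_1 = 10^(0.987/10) = 1.255, G_1 = 10^(16.4/10) = 43.65
  Stage 2: F_2 = 10^(8.11/10) = 6.471, G_2 = 10^(−7.36/10) = 0.1837
  Stage 3: F_3 = 10^(4.35/10) = 2.723, G_3 = 10^(10.9/10) = 12.30
Friis cascade:
  F = 1.255 + (6.471 − 1)/43.65 + (2.723 − 1)/8.017 = 1.595
NF = 10 log₁₀(1.595) = 2.03 dB

2.03 dB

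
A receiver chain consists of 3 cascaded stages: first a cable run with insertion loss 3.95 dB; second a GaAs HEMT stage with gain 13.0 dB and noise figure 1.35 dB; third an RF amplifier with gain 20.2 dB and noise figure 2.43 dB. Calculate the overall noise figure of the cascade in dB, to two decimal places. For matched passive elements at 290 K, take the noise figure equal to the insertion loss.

5.42 dB

Convert to linear (a loss of L dB is a gain of −L dB): F_i = 10^(NF_i/10), G_i = 10^(G_i,dB/10)
  Stage 1: F_1 = 10^(3.95/10) = 2.483, G_1 = 10^(−3.95/10) = 0.4027
  Stage 2: F_2 = 10^(1.35/10) = 1.365, G_2 = 10^(13.0/10) = 19.95
  Stage 3: F_3 = 10^(2.43/10) = 1.750, G_3 = 10^(20.2/10) = 104.7
Friis cascade:
  F = 2.483 + (1.365 − 1)/0.4027 + (1.750 − 1)/8.035 = 3.482
NF = 10 log₁₀(3.482) = 5.42 dB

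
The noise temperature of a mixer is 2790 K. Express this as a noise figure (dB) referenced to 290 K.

10.26 dB

F = 1 + T_e/T₀ = 1 + 2790/290 = 10.6207
NF = 10 log₁₀(10.6207) = 10.26 dB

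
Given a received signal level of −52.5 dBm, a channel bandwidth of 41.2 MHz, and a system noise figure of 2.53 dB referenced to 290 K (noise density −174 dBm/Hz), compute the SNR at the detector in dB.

Noise floor: N = −174 + 10 log₁₀(B) + NF
10 log₁₀(4.12×10⁷) = 76.15 dB
N = −174 + 76.15 + 2.53 = −95.32 dBm
SNR = P_sig − N = −52.5 − (−95.32) = 42.82 dB → 42.8 dB

42.8 dB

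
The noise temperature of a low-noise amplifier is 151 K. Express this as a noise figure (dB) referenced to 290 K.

F = 1 + T_e/T₀ = 1 + 151/290 = 1.52069
NF = 10 log₁₀(1.52069) = 1.82 dB

1.82 dB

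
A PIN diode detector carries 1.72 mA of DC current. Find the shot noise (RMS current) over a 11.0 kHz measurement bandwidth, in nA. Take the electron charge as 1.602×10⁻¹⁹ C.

2.46 nA

I_n = √(2qI·B)
2qI·B = 2 × 1.602×10⁻¹⁹ × 1.72×10⁻³ × 1.10×10⁴ = 6.06×10⁻¹⁸ A²
I_n = √(6.06×10⁻¹⁸) = 2.46×10⁻⁹ A = 2.46 nA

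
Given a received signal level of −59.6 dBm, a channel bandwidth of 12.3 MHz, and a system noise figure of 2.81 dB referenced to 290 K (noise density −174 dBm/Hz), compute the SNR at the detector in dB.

40.7 dB

Noise floor: N = −174 + 10 log₁₀(B) + NF
10 log₁₀(1.23×10⁷) = 70.9 dB
N = −174 + 70.9 + 2.81 = −100.29 dBm
SNR = P_sig − N = −59.6 − (−100.29) = 40.69 dB → 40.7 dB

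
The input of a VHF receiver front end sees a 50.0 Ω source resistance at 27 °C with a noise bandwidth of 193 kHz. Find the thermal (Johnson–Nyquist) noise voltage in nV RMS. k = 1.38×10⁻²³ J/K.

T = 27 °C + 273.15 = 300.15 K
V_n = √(4kTRB)
4kTRB = 4 × 1.38×10⁻²³ × 300.15 × 5.00×10¹ × 1.93×10⁵ = 1.60×10⁻¹³ V²
V_n = √(1.60×10⁻¹³) = 4.00×10⁻⁷ V = 400 nV

400 nV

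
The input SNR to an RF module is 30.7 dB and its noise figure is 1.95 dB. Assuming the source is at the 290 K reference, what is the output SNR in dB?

By definition F = SNR_in/SNR_out, so in dB: SNR_out = SNR_in − NF
SNR_out = 30.7 − 1.95 = 28.75 dB

28.75 dB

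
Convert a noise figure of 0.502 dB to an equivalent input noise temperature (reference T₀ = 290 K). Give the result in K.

F = 10^(0.502/10) = 1.12254
T_e = (F − 1)·T₀ = (1.12254 − 1) × 290 = 35.5 K

35.5 K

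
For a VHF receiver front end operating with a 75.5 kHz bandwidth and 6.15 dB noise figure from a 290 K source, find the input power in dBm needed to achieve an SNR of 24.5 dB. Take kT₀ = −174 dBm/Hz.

Sensitivity = −174 + 10 log₁₀(B) + NF + SNR_min
= −174 + 48.78 + 6.15 + 24.5
= −94.57 dBm → −94.6 dBm

−94.6 dBm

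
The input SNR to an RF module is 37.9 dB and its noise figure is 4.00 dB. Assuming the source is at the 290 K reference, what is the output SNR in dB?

By definition F = SNR_in/SNR_out, so in dB: SNR_out = SNR_in − NF
SNR_out = 37.9 − 4.00 = 33.90 dB

33.90 dB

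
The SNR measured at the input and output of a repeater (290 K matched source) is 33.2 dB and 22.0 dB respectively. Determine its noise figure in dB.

11.2 dB

NF (dB) = SNR_in(dB) − SNR_out(dB) when the source is at T₀
NF = 33.2 − 22.0 = 11.2 dB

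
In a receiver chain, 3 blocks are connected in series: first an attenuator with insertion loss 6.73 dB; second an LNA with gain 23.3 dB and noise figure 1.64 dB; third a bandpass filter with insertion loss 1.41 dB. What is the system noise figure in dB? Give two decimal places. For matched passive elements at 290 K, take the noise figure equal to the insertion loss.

8.38 dB

Convert to linear (a loss of L dB is a gain of −L dB): F_i = 10^(NF_i/10), G_i = 10^(G_i,dB/10)
  Stage 1: F_1 = 10^(6.73/10) = 4.710, G_1 = 10^(−6.73/10) = 0.2123
  Stage 2: F_2 = 10^(1.64/10) = 1.459, G_2 = 10^(23.3/10) = 213.8
  Stage 3: F_3 = 10^(1.41/10) = 1.384, G_3 = 10^(−1.41/10) = 0.7228
Friis cascade:
  F = 4.710 + (1.459 − 1)/0.2123 + (1.384 − 1)/45.39 = 6.879
NF = 10 log₁₀(6.879) = 8.38 dB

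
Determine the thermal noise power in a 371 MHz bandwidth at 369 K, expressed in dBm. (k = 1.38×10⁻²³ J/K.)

P_n = kTB = 1.38×10⁻²³ × 369 × 3.71×10⁸ = 1.89×10⁻¹² W
In dBm: 10 log₁₀(1.89×10⁻¹² / 10⁻³) = −87.2 dBm

−87.2 dBm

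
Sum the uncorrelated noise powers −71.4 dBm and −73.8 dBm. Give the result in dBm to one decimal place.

−69.4 dBm

Convert to linear, add, convert back:
P₁ = 7.24×10⁻¹¹ W, P₂ = 4.17×10⁻¹¹ W
P_tot = 1.14×10⁻¹⁰ W → 10 log₁₀(P_tot / 10⁻³) = −69.4 dBm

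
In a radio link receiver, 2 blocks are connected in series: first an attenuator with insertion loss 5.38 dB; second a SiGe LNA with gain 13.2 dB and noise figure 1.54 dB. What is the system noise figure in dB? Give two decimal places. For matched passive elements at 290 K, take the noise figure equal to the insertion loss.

6.92 dB

Convert to linear (a loss of L dB is a gain of −L dB): F_i = 10^(NF_i/10), G_i = 10^(G_i,dB/10)
  Stage 1: F_1 = 10^(5.38/10) = 3.451, G_1 = 10^(−5.38/10) = 0.2897
  Stage 2: F_2 = 10^(1.54/10) = 1.426, G_2 = 10^(13.2/10) = 20.89
Friis cascade:
  F = 3.451 + (1.426 − 1)/0.2897 = 4.920
NF = 10 log₁₀(4.920) = 6.92 dB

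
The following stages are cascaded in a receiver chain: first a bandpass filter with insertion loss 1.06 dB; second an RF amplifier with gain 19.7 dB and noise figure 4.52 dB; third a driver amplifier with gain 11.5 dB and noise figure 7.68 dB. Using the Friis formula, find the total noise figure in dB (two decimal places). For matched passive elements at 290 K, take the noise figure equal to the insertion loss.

Convert to linear (a loss of L dB is a gain of −L dB): F_i = 10^(NF_i/10), G_i = 10^(G_i,dB/10)
  Stage 1: F_1 = 10^(1.06/10) = 1.276, G_1 = 10^(−1.06/10) = 0.7834
  Stage 2: F_2 = 10^(4.52/10) = 2.831, G_2 = 10^(19.7/10) = 93.33
  Stage 3: F_3 = 10^(7.68/10) = 5.861, G_3 = 10^(11.5/10) = 14.13
Friis cascade:
  F = 1.276 + (2.831 − 1)/0.7834 + (5.861 − 1)/73.11 = 3.681
NF = 10 log₁₀(3.681) = 5.66 dB

5.66 dB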